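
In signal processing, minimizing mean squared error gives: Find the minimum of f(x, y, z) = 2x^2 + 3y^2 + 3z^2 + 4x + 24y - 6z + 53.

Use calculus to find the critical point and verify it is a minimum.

f(x,y,z) = 2x^2 + 3y^2 + 3z^2 + 4x + 24y - 6z + 53
df/dx = 4x + (4) = 0 => x = -1
df/dy = 6y + (24) = 0 => y = -4
df/dz = 6z + (-6) = 0 => z = 1
f(-1,-4,1) = 2*(-1)^2 + 3*(-4)^2 + 3*(1)^2 + 4*(-1) + 24*(-4) + -6*(1) + 53 = 0
Hessian is diagonal with entries 4, 6, 6 > 0, confirmed minimum.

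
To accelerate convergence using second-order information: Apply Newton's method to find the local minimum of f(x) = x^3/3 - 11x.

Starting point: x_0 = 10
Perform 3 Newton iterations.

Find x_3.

f(x) = x^3/3 - 11x
f'(x) = x^2 - 11, f''(x) = 2x
Newton update: x_{n+1} = x_n - (x_n^2 - 11)/(2*x_n)
Step 1: x_0 = 10, f'=89, f''=20, x_1 = 111/20
Step 2: x_1 = 111/20, f'=7921/400, f''=111/10, x_2 = 16721/4440
Step 3: x_2 = 16721/4440, f'=62742241/19713600, f''=16721/2220, x_3 = 496441441/148482480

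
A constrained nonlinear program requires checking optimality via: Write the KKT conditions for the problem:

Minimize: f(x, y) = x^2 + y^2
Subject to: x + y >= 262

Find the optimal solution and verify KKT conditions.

KKT conditions for min x^2 + y^2 s.t. x + y >= 262:
Stationarity: 2x = mu, 2y = mu
So x = y = mu/2.
Complementary slackness: mu*(x + y - 262) = 0
Primal feasibility: x + y >= 262; dual feasibility: mu >= 0
If mu = 0 then x = y = 0, but 0 + 0 < 262 is infeasible, so the constraint is active.
Constraint active: x + y = 2*(mu/2) = 262 => mu = 262
x = y = 131, f = 34322
Verify: stationarity 2*131 = 262 = mu; primal 131 + 131 = 262 >= 262; dual mu = 262 >= 0; complementary slackness 262*(262 - 262) = 0. All KKT conditions hold.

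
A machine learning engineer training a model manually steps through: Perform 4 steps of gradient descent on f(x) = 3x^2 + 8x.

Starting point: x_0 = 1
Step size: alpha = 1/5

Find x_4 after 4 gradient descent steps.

f(x) = 3x^2 + 8x, f'(x) = 6x + (8)
Step 1: f'(1) = 14, x_1 = 1 - 1/5 * 14 = -9/5
Step 2: f'(-9/5) = -14/5, x_2 = -9/5 - 1/5 * -14/5 = -31/25
Step 3: f'(-31/25) = 14/25, x_3 = -31/25 - 1/5 * 14/25 = -169/125
Step 4: f'(-169/125) = -14/125, x_4 = -169/125 - 1/5 * -14/125 = -831/625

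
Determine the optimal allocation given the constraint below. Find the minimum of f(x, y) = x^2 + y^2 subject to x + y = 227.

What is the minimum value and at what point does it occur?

Substitute y = 227 - x into f(x,y) = x^2 + y^2:
g(x) = x^2 + (227 - x)^2 = 2x^2 - 454x + 51529
g'(x) = 4x - 454 = 0  =>  x = 227/2
y = 227 - 227/2 = 227/2
Minimum value = (227/2)^2 + (227/2)^2 = 51529/2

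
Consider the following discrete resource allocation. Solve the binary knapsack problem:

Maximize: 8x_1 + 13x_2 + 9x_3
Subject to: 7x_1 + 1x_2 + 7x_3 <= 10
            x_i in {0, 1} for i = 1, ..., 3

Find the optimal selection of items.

Items: item 1 (v=8, w=7), item 2 (v=13, w=1), item 3 (v=9, w=7)
Capacity: 10
Checking all 8 subsets (w = total weight, v = total value):
  {}: w = 0, v = 0
  {1}: w = 7, v = 8
  {2}: w = 1, v = 13
  {3}: w = 7, v = 9
  {1, 2}: w = 8, v = 21
  {1, 3}: w = 14 > 10, infeasible
  {2, 3}: w = 8, v = 22
  {1, 2, 3}: w = 15 > 10, infeasible
Best feasible subset: items [2, 3]
Total weight: 8 <= 10, total value: 22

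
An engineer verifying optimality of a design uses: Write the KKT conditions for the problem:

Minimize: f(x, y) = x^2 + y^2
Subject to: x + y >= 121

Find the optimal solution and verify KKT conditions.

KKT conditions for min x^2 + y^2 s.t. x + y >= 121:
Stationarity: 2x = mu, 2y = mu
So x = y = mu/2.
Complementary slackness: mu*(x + y - 121) = 0
Primal feasibility: x + y >= 121; dual feasibility: mu >= 0
If mu = 0 then x = y = 0, but 0 + 0 < 121 is infeasible, so the constraint is active.
Constraint active: x + y = 2*(mu/2) = 121 => mu = 121
x = y = 121/2, f = 14641/2
Verify: stationarity 2*(121/2) = 121 = mu; primal 121/2 + 121/2 = 121 >= 121; dual mu = 121 >= 0; complementary slackness 121*(121 - 121) = 0. All KKT conditions hold.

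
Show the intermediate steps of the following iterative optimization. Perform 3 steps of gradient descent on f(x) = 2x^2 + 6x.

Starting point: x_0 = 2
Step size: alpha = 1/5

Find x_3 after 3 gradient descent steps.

f(x) = 2x^2 + 6x, f'(x) = 4x + (6)
Step 1: f'(2) = 14, x_1 = 2 - 1/5 * 14 = -4/5
Step 2: f'(-4/5) = 14/5, x_2 = -4/5 - 1/5 * 14/5 = -34/25
Step 3: f'(-34/25) = 14/25, x_3 = -34/25 - 1/5 * 14/25 = -184/125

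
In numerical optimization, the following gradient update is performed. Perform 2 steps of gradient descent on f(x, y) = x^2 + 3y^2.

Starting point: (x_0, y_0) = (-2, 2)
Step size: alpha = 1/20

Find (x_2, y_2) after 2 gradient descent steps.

f(x,y) = x^2 + 3y^2
grad_x = 2x + 0y, grad_y = 6y + 0x
Step 1: grad = (-4, 12), (-9/5, 7/5)
Step 2: grad = (-18/5, 42/5), (-81/50, 49/50)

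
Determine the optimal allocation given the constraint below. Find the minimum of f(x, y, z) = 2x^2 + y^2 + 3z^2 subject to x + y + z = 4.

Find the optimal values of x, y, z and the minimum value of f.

Using Lagrange multipliers on f = 2x^2 + y^2 + 3z^2 with constraint x + y + z = 4:
Conditions: 2*2*x = lambda, 2*1*y = lambda, 2*3*z = lambda
So x = lambda/4, y = lambda/2, z = lambda/6
Substituting into constraint: lambda * (11/12) = 4
lambda = 48/11
x = 12/11, y = 24/11, z = 8/11
Minimum value = 96/11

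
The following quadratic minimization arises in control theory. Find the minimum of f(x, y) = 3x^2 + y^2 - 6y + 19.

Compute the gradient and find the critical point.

f(x,y) = 3x^2 + y^2 - 6y + 19
df/dx = 6x + (0) = 0  =>  x = 0
df/dy = 2y + (-6) = 0  =>  y = 3
f(0, 3) = 3*(0)^2 + 1*(3)^2 + -6*(3) + 19 = 10
Hessian is diagonal with entries 6, 2 > 0, so this is a minimum.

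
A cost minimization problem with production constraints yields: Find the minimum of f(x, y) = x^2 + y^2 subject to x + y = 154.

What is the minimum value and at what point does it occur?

Substitute y = 154 - x into f(x,y) = x^2 + y^2:
g(x) = x^2 + (154 - x)^2 = 2x^2 - 308x + 23716
g'(x) = 4x - 308 = 0  =>  x = 77
y = 154 - 77 = 77
Minimum value = 77^2 + 77^2 = 11858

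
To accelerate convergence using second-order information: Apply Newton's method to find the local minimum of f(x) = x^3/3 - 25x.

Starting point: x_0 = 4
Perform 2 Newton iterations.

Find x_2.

f(x) = x^3/3 - 25x
f'(x) = x^2 - 25, f''(x) = 2x
Newton update: x_{n+1} = x_n - (x_n^2 - 25)/(2*x_n)
Step 1: x_0 = 4, f'=-9, f''=8, x_1 = 41/8
Step 2: x_1 = 41/8, f'=81/64, f''=41/4, x_2 = 3281/656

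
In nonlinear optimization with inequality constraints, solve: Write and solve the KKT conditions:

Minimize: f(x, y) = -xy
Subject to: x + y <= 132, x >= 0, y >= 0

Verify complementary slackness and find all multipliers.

Problem: min -xy s.t. x + y <= 132 (multiplier lambda), x >= 0 (mu_x), y >= 0 (mu_y)
KKT stationarity: -y + lambda - mu_x = 0, -x + lambda - mu_y = 0, with lambda, mu_x, mu_y >= 0
Complementary slackness: lambda*(x + y - 132) = 0, mu_x*x = 0, mu_y*y = 0
If lambda = 0: y = -mu_x <= 0 and x = -mu_y <= 0 force x = y = 0 with f = 0; but x = y = 66 is feasible with f = -4356 < 0, so this is not the minimum. Hence lambda > 0 and x + y = 132.
Try x > 0, y > 0 (so mu_x = mu_y = 0): y = lambda, x = lambda => x = y = lambda
x + y = 132 => 2*lambda = 132 => lambda = 66
x* = y* = 66 > 0, consistent with mu_x = mu_y = 0.
(Any feasible point with x = 0 or y = 0 has f = 0 > -4356, so the minimum is not on those boundaries.)
min(-xy) = -4356 (i.e. max xy = 4356)
Multipliers: lambda = 66, mu_x = 0, mu_y = 0
Complementary slackness: lambda*(x + y - 132) = 66*(66 + 66 - 132) = 0, mu_x*x = 0*66 = 0, mu_y*y = 0*66 = 0. Satisfied.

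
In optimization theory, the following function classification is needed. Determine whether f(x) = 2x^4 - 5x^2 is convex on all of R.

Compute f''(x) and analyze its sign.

f(x) = 2x^4 - 5x^2
f'(x) = 8x^3 + -10x
f''(x) = 24x^2 + -10
f''(0) = -10 < 0, so not convex near x = 0
Therefore, f is not globally convex on R.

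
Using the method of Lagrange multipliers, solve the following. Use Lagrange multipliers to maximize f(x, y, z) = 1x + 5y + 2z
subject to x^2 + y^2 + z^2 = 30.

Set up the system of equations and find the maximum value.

Lagrange conditions: 1 = 2*lambda*x, 5 = 2*lambda*y, 2 = 2*lambda*z
So x:1 = y:5 = z:2, i.e. x = 1t, y = 5t, z = 2t
Constraint: t^2*(1^2 + 5^2 + 2^2) = 30
  t^2 * 30 = 30  =>  t = sqrt(1)
Maximum = 1*1t + 5*5t + 2*2t = 30*sqrt(1) = 30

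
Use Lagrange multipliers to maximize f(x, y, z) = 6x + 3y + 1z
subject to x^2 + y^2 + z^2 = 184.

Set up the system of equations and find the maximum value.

Lagrange conditions: 6 = 2*lambda*x, 3 = 2*lambda*y, 1 = 2*lambda*z
So x:6 = y:3 = z:1, i.e. x = 6t, y = 3t, z = 1t
Constraint: t^2*(6^2 + 3^2 + 1^2) = 184
  t^2 * 46 = 184  =>  t = sqrt(4)
Maximum = 6*6t + 3*3t + 1*1t = 46*sqrt(4) = 92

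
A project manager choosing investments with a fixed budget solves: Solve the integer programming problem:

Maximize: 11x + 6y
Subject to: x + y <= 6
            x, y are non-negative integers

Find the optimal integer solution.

Objective: 11x + 6y, constraint: x + y <= 6
Coefficient of x is 11 >= coefficient of y is 6, so allocate the entire budget to x.
Optimal: x = 6, y = 0, value = 66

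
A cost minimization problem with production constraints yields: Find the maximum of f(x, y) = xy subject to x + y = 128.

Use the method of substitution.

Substitute y = 128 - x into f(x,y) = xy:
g(x) = x(128 - x) = 128x - x^2
g'(x) = 128 - 2x = 0  =>  x = 64
y = 128 - 64 = 64
Maximum value = 64 * 64 = 4096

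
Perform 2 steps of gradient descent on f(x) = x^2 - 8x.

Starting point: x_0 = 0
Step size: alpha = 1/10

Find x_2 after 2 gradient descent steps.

f(x) = x^2 - 8x, f'(x) = 2x + (-8)
Step 1: f'(0) = -8, x_1 = 0 - 1/10 * -8 = 4/5
Step 2: f'(4/5) = -32/5, x_2 = 4/5 - 1/10 * -32/5 = 36/25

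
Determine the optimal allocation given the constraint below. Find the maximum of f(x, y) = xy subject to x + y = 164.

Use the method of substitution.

Substitute y = 164 - x into f(x,y) = xy:
g(x) = x(164 - x) = 164x - x^2
g'(x) = 164 - 2x = 0  =>  x = 82
y = 164 - 82 = 82
Maximum value = 82 * 82 = 6724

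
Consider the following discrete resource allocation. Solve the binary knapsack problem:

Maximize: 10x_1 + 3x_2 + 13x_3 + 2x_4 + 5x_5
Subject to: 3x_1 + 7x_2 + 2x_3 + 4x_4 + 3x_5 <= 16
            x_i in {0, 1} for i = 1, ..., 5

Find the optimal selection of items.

Items: item 1 (v=10, w=3), item 2 (v=3, w=7), item 3 (v=13, w=2), item 4 (v=2, w=4), item 5 (v=5, w=3)
Capacity: 16
Checking all 32 subsets (w = total weight, v = total value):
  {}: w = 0, v = 0
  {1}: w = 3, v = 10
  {2}: w = 7, v = 3
  {3}: w = 2, v = 13
  {4}: w = 4, v = 2
  {5}: w = 3, v = 5
  {1, 2}: w = 10, v = 13
  {1, 3}: w = 5, v = 23
  {1, 4}: w = 7, v = 12
  {1, 5}: w = 6, v = 15
  {2, 3}: w = 9, v = 16
  {2, 4}: w = 11, v = 5
  {2, 5}: w = 10, v = 8
  {3, 4}: w = 6, v = 15
  {3, 5}: w = 5, v = 18
  {4, 5}: w = 7, v = 7
  {1, 2, 3}: w = 12, v = 26
  {1, 2, 4}: w = 14, v = 15
  {1, 2, 5}: w = 13, v = 18
  {1, 3, 4}: w = 9, v = 25
  {1, 3, 5}: w = 8, v = 28
  {1, 4, 5}: w = 10, v = 17
  {2, 3, 4}: w = 13, v = 18
  {2, 3, 5}: w = 12, v = 21
  {2, 4, 5}: w = 14, v = 10
  {3, 4, 5}: w = 9, v = 20
  {1, 2, 3, 4}: w = 16, v = 28
  {1, 2, 3, 5}: w = 15, v = 31
  {1, 2, 4, 5}: w = 17 > 16, infeasible
  {1, 3, 4, 5}: w = 12, v = 30
  {2, 3, 4, 5}: w = 16, v = 23
  {1, 2, 3, 4, 5}: w = 19 > 16, infeasible
Best feasible subset: items [1, 2, 3, 5]
Total weight: 15 <= 16, total value: 31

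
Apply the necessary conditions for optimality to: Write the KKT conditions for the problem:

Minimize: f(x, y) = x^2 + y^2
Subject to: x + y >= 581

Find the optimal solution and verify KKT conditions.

KKT conditions for min x^2 + y^2 s.t. x + y >= 581:
Stationarity: 2x = mu, 2y = mu
So x = y = mu/2.
Complementary slackness: mu*(x + y - 581) = 0
Primal feasibility: x + y >= 581; dual feasibility: mu >= 0
If mu = 0 then x = y = 0, but 0 + 0 < 581 is infeasible, so the constraint is active.
Constraint active: x + y = 2*(mu/2) = 581 => mu = 581
x = y = 581/2, f = 337561/2
Verify: stationarity 2*(581/2) = 581 = mu; primal 581/2 + 581/2 = 581 >= 581; dual mu = 581 >= 0; complementary slackness 581*(581 - 581) = 0. All KKT conditions hold.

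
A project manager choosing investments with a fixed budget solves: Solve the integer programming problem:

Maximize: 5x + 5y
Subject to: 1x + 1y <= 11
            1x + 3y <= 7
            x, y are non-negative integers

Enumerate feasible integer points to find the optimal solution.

Constraint 1: 1x + 1y <= 11
Constraint 2: 1x + 3y <= 7
Feasible x range (need y >= 0): 0 <= x <= min(11/1, 7/1) => x in {0, ..., 7}.
Enumerate feasible integer points row by row (the coefficient of y is 5 > 0, so for each x the largest feasible y gives the best value):
  x = 0: y <= min((11 - 1*0)/1, (7 - 1*0)/3) => y in {0, ..., 2}; best 5*0 + 5*2 = 10
  x = 1: y <= min((11 - 1*1)/1, (7 - 1*1)/3) => y in {0, ..., 2}; best 5*1 + 5*2 = 15
  x = 2: y <= min((11 - 1*2)/1, (7 - 1*2)/3) => y in {0, ..., 1}; best 5*2 + 5*1 = 15
  x = 3: y <= min((11 - 1*3)/1, (7 - 1*3)/3) => y in {0, ..., 1}; best 5*3 + 5*1 = 20
  x = 4: y <= min((11 - 1*4)/1, (7 - 1*4)/3) => y in {0, ..., 1}; best 5*4 + 5*1 = 25
  x = 5: y <= min((11 - 1*5)/1, (7 - 1*5)/3) => y in {0}; best 5*5 + 5*0 = 25
  x = 6: y <= min((11 - 1*6)/1, (7 - 1*6)/3) => y in {0}; best 5*6 + 5*0 = 30
  x = 7: y <= min((11 - 1*7)/1, (7 - 1*7)/3) => y in {0}; best 5*7 + 5*0 = 35
The maximum 5x + 5y = 35 is achieved at x = 7, y = 0.
Check: 1*7 + 1*0 = 7 <= 11 and 1*7 + 3*0 = 7 <= 7.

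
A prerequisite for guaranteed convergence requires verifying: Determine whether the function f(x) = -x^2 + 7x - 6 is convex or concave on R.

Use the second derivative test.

f(x) = -x^2 + 7x - 6
f'(x) = -2x + 7
f''(x) = -2
Since f''(x) = -2 < 0 for all x, f is concave on R.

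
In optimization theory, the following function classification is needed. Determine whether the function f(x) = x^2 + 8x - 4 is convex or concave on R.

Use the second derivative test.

f(x) = x^2 + 8x - 4
f'(x) = 2x + 8
f''(x) = 2
Since f''(x) = 2 > 0 for all x, f is convex on R.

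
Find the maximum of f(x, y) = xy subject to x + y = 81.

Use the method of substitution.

Substitute y = 81 - x into f(x,y) = xy:
g(x) = x(81 - x) = 81x - x^2
g'(x) = 81 - 2x = 0  =>  x = 81/2
y = 81 - 81/2 = 81/2
Maximum value = (81/2) * (81/2) = 6561/4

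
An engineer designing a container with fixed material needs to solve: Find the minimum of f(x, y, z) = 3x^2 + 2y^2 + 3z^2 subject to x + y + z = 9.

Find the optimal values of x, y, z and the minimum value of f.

Using Lagrange multipliers on f = 3x^2 + 2y^2 + 3z^2 with constraint x + y + z = 9:
Conditions: 2*3*x = lambda, 2*2*y = lambda, 2*3*z = lambda
So x = lambda/6, y = lambda/4, z = lambda/6
Substituting into constraint: lambda * (7/12) = 9
lambda = 108/7
x = 18/7, y = 27/7, z = 18/7
Minimum value = 486/7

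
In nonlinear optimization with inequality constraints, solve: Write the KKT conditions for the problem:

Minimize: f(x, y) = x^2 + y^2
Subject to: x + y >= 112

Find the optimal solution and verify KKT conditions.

KKT conditions for min x^2 + y^2 s.t. x + y >= 112:
Stationarity: 2x = mu, 2y = mu
So x = y = mu/2.
Complementary slackness: mu*(x + y - 112) = 0
Primal feasibility: x + y >= 112; dual feasibility: mu >= 0
If mu = 0 then x = y = 0, but 0 + 0 < 112 is infeasible, so the constraint is active.
Constraint active: x + y = 2*(mu/2) = 112 => mu = 112
x = y = 56, f = 6272
Verify: stationarity 2*56 = 112 = mu; primal 56 + 56 = 112 >= 112; dual mu = 112 >= 0; complementary slackness 112*(112 - 112) = 0. All KKT conditions hold.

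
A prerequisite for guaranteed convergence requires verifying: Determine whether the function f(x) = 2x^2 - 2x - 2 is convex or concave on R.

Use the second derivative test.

f(x) = 2x^2 - 2x - 2
f'(x) = 4x - 2
f''(x) = 4
Since f''(x) = 4 > 0 for all x, f is convex on R.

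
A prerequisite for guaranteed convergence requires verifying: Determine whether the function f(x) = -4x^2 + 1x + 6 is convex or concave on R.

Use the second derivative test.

f(x) = -4x^2 + 1x + 6
f'(x) = -8x + 1
f''(x) = -8
Since f''(x) = -8 < 0 for all x, f is concave on R.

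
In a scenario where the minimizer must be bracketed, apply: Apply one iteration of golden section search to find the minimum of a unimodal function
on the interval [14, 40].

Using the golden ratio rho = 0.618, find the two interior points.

Golden section search on [14, 40].
Golden ratio rho = 0.618 (approx).
Interior points:
  x_1 = 14 + (1-0.618)*26 = 23.9320
  x_2 = 14 + 0.618*26 = 30.0680
Compare f(x_1) and f(x_2) to determine which subinterval to keep.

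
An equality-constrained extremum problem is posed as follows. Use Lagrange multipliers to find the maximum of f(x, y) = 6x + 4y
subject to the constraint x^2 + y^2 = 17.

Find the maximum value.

Set up Lagrange conditions: grad f = lambda * grad g
  6 = 2*lambda*x
  4 = 2*lambda*y
From these: x/y = 6/4, so x = 6t, y = 4t for some t.
Substitute into constraint: (6t)^2 + (4t)^2 = 17
  t^2 * 52 = 17
  t = sqrt(17/52)
Maximum = 6*x + 4*y = (6^2 + 4^2)*t = 52 * sqrt(17/52) = sqrt(884)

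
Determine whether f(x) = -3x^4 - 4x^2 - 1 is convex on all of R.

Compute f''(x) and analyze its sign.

f(x) = -3x^4 - 4x^2 - 1
f'(x) = -12x^3 + -8x
f''(x) = -36x^2 + -8
f''(x) = -36x^2 + -8 <= -8 < 0 for all x
Therefore, f is concave on R.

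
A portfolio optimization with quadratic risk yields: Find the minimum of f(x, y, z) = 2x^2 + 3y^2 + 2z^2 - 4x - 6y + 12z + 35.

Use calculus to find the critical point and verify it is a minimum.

f(x,y,z) = 2x^2 + 3y^2 + 2z^2 - 4x - 6y + 12z + 35
df/dx = 4x + (-4) = 0 => x = 1
df/dy = 6y + (-6) = 0 => y = 1
df/dz = 4z + (12) = 0 => z = -3
f(1,1,-3) = 2*(1)^2 + 3*(1)^2 + 2*(-3)^2 + -4*(1) + -6*(1) + 12*(-3) + 35 = 12
Hessian is diagonal with entries 4, 6, 4 > 0, confirmed minimum.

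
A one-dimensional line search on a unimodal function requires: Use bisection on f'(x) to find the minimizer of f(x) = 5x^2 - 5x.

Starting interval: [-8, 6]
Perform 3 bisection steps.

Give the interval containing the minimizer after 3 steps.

Finding critical point of f(x) = 5x^2 - 5x using bisection on f'(x) = 10x + -5.
f'(x) = 0 when x = 1/2.
Starting interval: [-8, 6]
Step 1: mid = -1, f'(mid) = -15, new interval = [-1, 6]
Step 2: mid = 5/2, f'(mid) = 20, new interval = [-1, 5/2]
Step 3: mid = 3/4, f'(mid) = 5/2, new interval = [-1, 3/4]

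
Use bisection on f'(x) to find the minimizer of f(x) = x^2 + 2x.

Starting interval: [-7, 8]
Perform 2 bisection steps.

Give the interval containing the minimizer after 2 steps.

Finding critical point of f(x) = x^2 + 2x using bisection on f'(x) = 2x + 2.
f'(x) = 0 when x = -1.
Starting interval: [-7, 8]
Step 1: mid = 1/2, f'(mid) = 3, new interval = [-7, 1/2]
Step 2: mid = -13/4, f'(mid) = -9/2, new interval = [-13/4, 1/2]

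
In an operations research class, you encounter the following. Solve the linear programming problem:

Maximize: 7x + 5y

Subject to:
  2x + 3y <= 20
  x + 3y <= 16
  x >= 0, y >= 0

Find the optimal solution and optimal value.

Feasible vertices: (0, 0), (0, 16/3), (4, 4), (10, 0)
Objective 7x + 5y at each:
  (0, 0): 0
  (0, 16/3): 80/3
  (4, 4): 48
  (10, 0): 70
Maximum is 70 at (10, 0).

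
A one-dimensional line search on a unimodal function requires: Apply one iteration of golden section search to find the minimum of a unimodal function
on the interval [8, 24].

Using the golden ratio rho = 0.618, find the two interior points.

Golden section search on [8, 24].
Golden ratio rho = 0.618 (approx).
Interior points:
  x_1 = 8 + (1-0.618)*16 = 14.1120
  x_2 = 8 + 0.618*16 = 17.8880
Compare f(x_1) and f(x_2) to determine which subinterval to keep.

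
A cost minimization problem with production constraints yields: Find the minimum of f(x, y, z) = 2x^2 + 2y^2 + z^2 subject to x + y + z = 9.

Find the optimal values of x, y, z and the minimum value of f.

Using Lagrange multipliers on f = 2x^2 + 2y^2 + z^2 with constraint x + y + z = 9:
Conditions: 2*2*x = lambda, 2*2*y = lambda, 2*1*z = lambda
So x = lambda/4, y = lambda/4, z = lambda/2
Substituting into constraint: lambda * (1) = 9
lambda = 9
x = 9/4, y = 9/4, z = 9/2
Minimum value = 81/2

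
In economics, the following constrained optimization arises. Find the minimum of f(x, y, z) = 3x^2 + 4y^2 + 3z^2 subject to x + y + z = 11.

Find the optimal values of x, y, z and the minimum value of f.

Using Lagrange multipliers on f = 3x^2 + 4y^2 + 3z^2 with constraint x + y + z = 11:
Conditions: 2*3*x = lambda, 2*4*y = lambda, 2*3*z = lambda
So x = lambda/6, y = lambda/8, z = lambda/6
Substituting into constraint: lambda * (11/24) = 11
lambda = 24
x = 4, y = 3, z = 4
Minimum value = 132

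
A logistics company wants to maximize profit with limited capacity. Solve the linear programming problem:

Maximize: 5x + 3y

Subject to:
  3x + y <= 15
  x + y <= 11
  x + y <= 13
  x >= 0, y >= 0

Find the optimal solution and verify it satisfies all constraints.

Feasible vertices: (0, 0), (0, 11), (2, 9), (5, 0)
Objective 5x + 3y at each vertex:
  (0, 0): 0
  (0, 11): 33
  (2, 9): 37
  (5, 0): 25
Maximum is 37 at (2, 9).
Verify constraints at (x, y) = (2, 9):
  3*2 + 1*9 = 15 <= 15 (active)
  1*2 + 1*9 = 11 <= 11 (active)
  1*2 + 1*9 = 11 <= 13
  x = 2 >= 0, y = 9 >= 0. All constraints satisfied.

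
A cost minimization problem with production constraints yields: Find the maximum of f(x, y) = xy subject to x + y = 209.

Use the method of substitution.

Substitute y = 209 - x into f(x,y) = xy:
g(x) = x(209 - x) = 209x - x^2
g'(x) = 209 - 2x = 0  =>  x = 209/2
y = 209 - 209/2 = 209/2
Maximum value = (209/2) * (209/2) = 43681/4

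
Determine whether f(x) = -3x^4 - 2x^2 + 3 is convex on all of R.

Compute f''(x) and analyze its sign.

f(x) = -3x^4 - 2x^2 + 3
f'(x) = -12x^3 + -4x
f''(x) = -36x^2 + -4
f''(x) = -36x^2 + -4 <= -4 < 0 for all x
Therefore, f is concave on R.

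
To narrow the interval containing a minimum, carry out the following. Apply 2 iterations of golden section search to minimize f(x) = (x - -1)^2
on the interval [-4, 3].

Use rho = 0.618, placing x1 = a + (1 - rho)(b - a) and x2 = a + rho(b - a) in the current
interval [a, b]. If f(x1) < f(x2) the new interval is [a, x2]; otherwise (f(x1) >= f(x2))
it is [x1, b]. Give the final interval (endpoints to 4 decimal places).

Golden section search for min of f(x) = (x - -1)^2 on [-4, 3].
Each step: x1 = a + (1 - rho)(b - a), x2 = a + rho(b - a); if f(x1) < f(x2) keep [a, x2], otherwise keep [x1, b].
Step 1: [-4.0000, 3.0000], x1=-1.3260 (f=0.1063), x2=0.3260 (f=1.7583); f(x1) < f(x2) => keep [-4.0000, 0.3260]
Step 2: [-4.0000, 0.3260], x1=-2.3475 (f=1.8157), x2=-1.3265 (f=0.1066); f(x1) > f(x2) => keep [-2.3475, 0.3260]
Final interval: [-2.3475, 0.3260]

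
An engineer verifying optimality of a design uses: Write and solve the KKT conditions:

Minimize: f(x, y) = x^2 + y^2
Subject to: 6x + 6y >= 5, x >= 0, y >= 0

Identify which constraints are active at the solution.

KKT conditions for min x^2 + y^2 s.t. 6x + 6y >= 5, x >= 0, y >= 0:
Stationarity: 2x = mu*6 + mu_x, 2y = mu*6 + mu_y, with mu, mu_x, mu_y >= 0
Complementary slackness: mu*(6x + 6y - 5) = 0, mu_x*x = 0, mu_y*y = 0
(0, 0) is infeasible (6*0 + 6*0 < 5), so if mu = 0 stationarity would force x = mu_x/2 >= 0, y = mu_y/2 >= 0 with mu_x*x = mu_y*y = 0, i.e. x = y = 0: contradiction. Hence mu > 0 and 6x + 6y = 5 is active.
Try x > 0, y > 0 (so mu_x = mu_y = 0): x = 6*mu/2, y = 6*mu/2
Substitute: 6*(6*mu/2) + 6*(6*mu/2) = 5
  mu*72/2 = 5 => mu = 5/36
x* = 5/12 > 0, y* = 5/12 > 0, consistent with mu_x = mu_y = 0.
f is convex and the constraints are linear, so this KKT point is the global minimum.
f* = 25/72
Active constraints: 6x + 6y >= 5 (holds with equality, mu = 5/36 > 0); x >= 0 and y >= 0 are inactive (mu_x = mu_y = 0).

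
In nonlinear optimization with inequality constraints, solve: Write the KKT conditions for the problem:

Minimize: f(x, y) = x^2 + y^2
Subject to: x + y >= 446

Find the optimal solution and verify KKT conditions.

KKT conditions for min x^2 + y^2 s.t. x + y >= 446:
Stationarity: 2x = mu, 2y = mu
So x = y = mu/2.
Complementary slackness: mu*(x + y - 446) = 0
Primal feasibility: x + y >= 446; dual feasibility: mu >= 0
If mu = 0 then x = y = 0, but 0 + 0 < 446 is infeasible, so the constraint is active.
Constraint active: x + y = 2*(mu/2) = 446 => mu = 446
x = y = 223, f = 99458
Verify: stationarity 2*223 = 446 = mu; primal 223 + 223 = 446 >= 446; dual mu = 446 >= 0; complementary slackness 446*(446 - 446) = 0. All KKT conditions hold.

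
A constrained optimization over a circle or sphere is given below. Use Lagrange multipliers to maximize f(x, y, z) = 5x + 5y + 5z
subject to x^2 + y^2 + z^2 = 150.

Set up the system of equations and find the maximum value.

Lagrange conditions: 5 = 2*lambda*x, 5 = 2*lambda*y, 5 = 2*lambda*z
So x:5 = y:5 = z:5, i.e. x = 5t, y = 5t, z = 5t
Constraint: t^2*(5^2 + 5^2 + 5^2) = 150
  t^2 * 75 = 150  =>  t = sqrt(2)
Maximum = 5*5t + 5*5t + 5*5t = 75*sqrt(2) = sqrt(11250)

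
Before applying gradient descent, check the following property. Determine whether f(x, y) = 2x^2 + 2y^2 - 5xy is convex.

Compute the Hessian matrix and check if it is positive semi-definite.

f(x,y) = 2x^2 + 2y^2 - 5xy
Hessian H = [[4, -5], [-5, 4]]
trace(H) = 8, det(H) = -9
Eigenvalues: (8 +/- sqrt(100)) / 2 = 9, -1
Since not both eigenvalues positive, f is neither convex nor concave.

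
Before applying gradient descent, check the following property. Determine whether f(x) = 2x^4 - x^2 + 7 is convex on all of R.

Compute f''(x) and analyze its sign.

f(x) = 2x^4 - x^2 + 7
f'(x) = 8x^3 + -2x
f''(x) = 24x^2 + -2
f''(0) = -2 < 0, so not convex near x = 0
Therefore, f is not globally convex on R.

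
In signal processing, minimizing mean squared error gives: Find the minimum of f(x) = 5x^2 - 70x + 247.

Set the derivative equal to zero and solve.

f(x) = 5x^2 - 70x + 247
f'(x) = 10x + (-70) = 0
x = 70/10 = 7
f(7) = 2
Since f''(x) = 10 > 0, this is a minimum.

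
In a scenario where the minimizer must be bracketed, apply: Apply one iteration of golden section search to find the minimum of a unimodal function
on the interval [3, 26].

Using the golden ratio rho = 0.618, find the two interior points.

Golden section search on [3, 26].
Golden ratio rho = 0.618 (approx).
Interior points:
  x_1 = 3 + (1-0.618)*23 = 11.7860
  x_2 = 3 + 0.618*23 = 17.2140
Compare f(x_1) and f(x_2) to determine which subinterval to keep.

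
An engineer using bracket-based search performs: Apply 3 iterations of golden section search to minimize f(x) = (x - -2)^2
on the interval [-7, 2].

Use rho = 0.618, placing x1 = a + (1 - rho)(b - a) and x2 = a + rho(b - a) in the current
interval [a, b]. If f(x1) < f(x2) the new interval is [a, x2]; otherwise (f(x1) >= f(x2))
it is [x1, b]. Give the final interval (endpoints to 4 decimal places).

Golden section search for min of f(x) = (x - -2)^2 on [-7, 2].
Each step: x1 = a + (1 - rho)(b - a), x2 = a + rho(b - a); if f(x1) < f(x2) keep [a, x2], otherwise keep [x1, b].
Step 1: [-7.0000, 2.0000], x1=-3.5620 (f=2.4398), x2=-1.4380 (f=0.3158); f(x1) > f(x2) => keep [-3.5620, 2.0000]
Step 2: [-3.5620, 2.0000], x1=-1.4373 (f=0.3166), x2=-0.1247 (f=3.5168); f(x1) < f(x2) => keep [-3.5620, -0.1247]
Step 3: [-3.5620, -0.1247], x1=-2.2489 (f=0.0620), x2=-1.4377 (f=0.3161); f(x1) < f(x2) => keep [-3.5620, -1.4377]
Final interval: [-3.5620, -1.4377]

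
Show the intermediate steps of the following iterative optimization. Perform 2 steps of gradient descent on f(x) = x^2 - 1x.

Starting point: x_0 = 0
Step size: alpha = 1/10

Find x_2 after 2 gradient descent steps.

f(x) = x^2 - 1x, f'(x) = 2x + (-1)
Step 1: f'(0) = -1, x_1 = 0 - 1/10 * -1 = 1/10
Step 2: f'(1/10) = -4/5, x_2 = 1/10 - 1/10 * -4/5 = 9/50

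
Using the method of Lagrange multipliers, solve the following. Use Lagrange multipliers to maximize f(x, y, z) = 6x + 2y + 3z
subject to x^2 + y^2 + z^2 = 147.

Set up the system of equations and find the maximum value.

Lagrange conditions: 6 = 2*lambda*x, 2 = 2*lambda*y, 3 = 2*lambda*z
So x:6 = y:2 = z:3, i.e. x = 6t, y = 2t, z = 3t
Constraint: t^2*(6^2 + 2^2 + 3^2) = 147
  t^2 * 49 = 147  =>  t = sqrt(3)
Maximum = 6*6t + 2*2t + 3*3t = 49*sqrt(3) = sqrt(7203)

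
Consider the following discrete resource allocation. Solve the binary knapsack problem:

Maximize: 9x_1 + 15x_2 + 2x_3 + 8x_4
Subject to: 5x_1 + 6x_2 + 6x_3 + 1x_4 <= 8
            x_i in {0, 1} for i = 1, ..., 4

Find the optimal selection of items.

Items: item 1 (v=9, w=5), item 2 (v=15, w=6), item 3 (v=2, w=6), item 4 (v=8, w=1)
Capacity: 8
Checking all 16 subsets (w = total weight, v = total value):
  {}: w = 0, v = 0
  {1}: w = 5, v = 9
  {2}: w = 6, v = 15
  {3}: w = 6, v = 2
  {4}: w = 1, v = 8
  {1, 2}: w = 11 > 8, infeasible
  {1, 3}: w = 11 > 8, infeasible
  {1, 4}: w = 6, v = 17
  {2, 3}: w = 12 > 8, infeasible
  {2, 4}: w = 7, v = 23
  {3, 4}: w = 7, v = 10
  {1, 2, 3}: w = 17 > 8, infeasible
  {1, 2, 4}: w = 12 > 8, infeasible
  {1, 3, 4}: w = 12 > 8, infeasible
  {2, 3, 4}: w = 13 > 8, infeasible
  {1, 2, 3, 4}: w = 18 > 8, infeasible
Best feasible subset: items [2, 4]
Total weight: 7 <= 8, total value: 23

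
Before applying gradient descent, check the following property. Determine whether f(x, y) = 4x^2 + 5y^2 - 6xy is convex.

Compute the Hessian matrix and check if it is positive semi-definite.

f(x,y) = 4x^2 + 5y^2 - 6xy
Hessian H = [[8, -6], [-6, 10]]
trace(H) = 18, det(H) = 44
Eigenvalues: (18 +/- sqrt(148)) / 2 = 15.08, 2.917
Since both eigenvalues > 0, f is convex.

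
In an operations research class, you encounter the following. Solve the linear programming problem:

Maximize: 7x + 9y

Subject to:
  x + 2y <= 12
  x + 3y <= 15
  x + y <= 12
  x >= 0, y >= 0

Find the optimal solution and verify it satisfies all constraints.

Feasible vertices: (0, 0), (0, 5), (6, 3), (12, 0)
Objective 7x + 9y at each vertex:
  (0, 0): 0
  (0, 5): 45
  (6, 3): 69
  (12, 0): 84
Maximum is 84 at (12, 0).
Verify constraints at (x, y) = (12, 0):
  1*12 + 2*0 = 12 <= 12 (active)
  1*12 + 3*0 = 12 <= 15
  1*12 + 1*0 = 12 <= 12 (active)
  x = 12 >= 0, y = 0 >= 0. All constraints satisfied.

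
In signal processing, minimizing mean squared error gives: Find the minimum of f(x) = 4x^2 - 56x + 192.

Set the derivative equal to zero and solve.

f(x) = 4x^2 - 56x + 192
f'(x) = 8x + (-56) = 0
x = 56/8 = 7
f(7) = -4
Since f''(x) = 8 > 0, this is a minimum.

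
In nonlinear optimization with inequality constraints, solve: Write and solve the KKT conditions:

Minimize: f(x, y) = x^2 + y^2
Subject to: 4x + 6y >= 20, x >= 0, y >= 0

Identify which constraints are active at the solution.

KKT conditions for min x^2 + y^2 s.t. 4x + 6y >= 20, x >= 0, y >= 0:
Stationarity: 2x = mu*4 + mu_x, 2y = mu*6 + mu_y, with mu, mu_x, mu_y >= 0
Complementary slackness: mu*(4x + 6y - 20) = 0, mu_x*x = 0, mu_y*y = 0
(0, 0) is infeasible (4*0 + 6*0 < 20), so if mu = 0 stationarity would force x = mu_x/2 >= 0, y = mu_y/2 >= 0 with mu_x*x = mu_y*y = 0, i.e. x = y = 0: contradiction. Hence mu > 0 and 4x + 6y = 20 is active.
Try x > 0, y > 0 (so mu_x = mu_y = 0): x = 4*mu/2, y = 6*mu/2
Substitute: 4*(4*mu/2) + 6*(6*mu/2) = 20
  mu*52/2 = 20 => mu = 10/13
x* = 20/13 > 0, y* = 30/13 > 0, consistent with mu_x = mu_y = 0.
f is convex and the constraints are linear, so this KKT point is the global minimum.
f* = 100/13
Active constraints: 4x + 6y >= 20 (holds with equality, mu = 10/13 > 0); x >= 0 and y >= 0 are inactive (mu_x = mu_y = 0).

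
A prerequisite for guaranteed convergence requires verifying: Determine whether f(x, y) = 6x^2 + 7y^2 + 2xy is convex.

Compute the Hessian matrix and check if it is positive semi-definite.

f(x,y) = 6x^2 + 7y^2 + 2xy
Hessian H = [[12, 2], [2, 14]]
trace(H) = 26, det(H) = 164
Eigenvalues: (26 +/- sqrt(20)) / 2 = 15.24, 10.76
Since both eigenvalues > 0, f is convex.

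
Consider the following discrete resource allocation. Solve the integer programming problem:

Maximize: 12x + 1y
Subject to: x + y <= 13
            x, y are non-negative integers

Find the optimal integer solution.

Objective: 12x + 1y, constraint: x + y <= 13
Coefficient of x is 12 >= coefficient of y is 1, so allocate the entire budget to x.
Optimal: x = 13, y = 0, value = 156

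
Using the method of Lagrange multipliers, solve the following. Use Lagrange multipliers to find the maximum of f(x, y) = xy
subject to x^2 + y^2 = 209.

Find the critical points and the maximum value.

Lagrange conditions: y = 2*lambda*x and x = 2*lambda*y
If x = 0 then y = 0, violating the constraint, so x, y != 0.
Dividing: y/x = x/y => x^2 = y^2 => y = x or y = -x
Constraint: 2x^2 = 209 => x^2 = 209/2 => x = +/-sqrt(209/2)
Critical points: (sqrt(209/2), sqrt(209/2)), (-sqrt(209/2), -sqrt(209/2)), (sqrt(209/2), -sqrt(209/2)), (-sqrt(209/2), sqrt(209/2))
  y = x:  xy = x^2 = 209/2  at (sqrt(209/2), sqrt(209/2)) and (-sqrt(209/2), -sqrt(209/2))
  y = -x: xy = -x^2 = -209/2 at (sqrt(209/2), -sqrt(209/2)) and (-sqrt(209/2), sqrt(209/2))
Maximum xy = 209/2 at (sqrt(209/2), sqrt(209/2)) and (-sqrt(209/2), -sqrt(209/2))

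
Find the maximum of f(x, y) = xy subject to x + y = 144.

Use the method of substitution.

Substitute y = 144 - x into f(x,y) = xy:
g(x) = x(144 - x) = 144x - x^2
g'(x) = 144 - 2x = 0  =>  x = 72
y = 144 - 72 = 72
Maximum value = 72 * 72 = 5184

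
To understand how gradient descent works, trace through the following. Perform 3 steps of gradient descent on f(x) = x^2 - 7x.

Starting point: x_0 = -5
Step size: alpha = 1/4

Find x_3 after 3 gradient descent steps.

f(x) = x^2 - 7x, f'(x) = 2x + (-7)
Step 1: f'(-5) = -17, x_1 = -5 - 1/4 * -17 = -3/4
Step 2: f'(-3/4) = -17/2, x_2 = -3/4 - 1/4 * -17/2 = 11/8
Step 3: f'(11/8) = -17/4, x_3 = 11/8 - 1/4 * -17/4 = 39/16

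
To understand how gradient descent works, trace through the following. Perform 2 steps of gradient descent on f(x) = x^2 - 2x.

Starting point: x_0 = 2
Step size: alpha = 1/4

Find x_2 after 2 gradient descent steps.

f(x) = x^2 - 2x, f'(x) = 2x + (-2)
Step 1: f'(2) = 2, x_1 = 2 - 1/4 * 2 = 3/2
Step 2: f'(3/2) = 1, x_2 = 3/2 - 1/4 * 1 = 5/4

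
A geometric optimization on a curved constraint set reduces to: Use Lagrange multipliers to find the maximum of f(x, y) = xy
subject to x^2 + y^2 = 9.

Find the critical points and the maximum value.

Lagrange conditions: y = 2*lambda*x and x = 2*lambda*y
If x = 0 then y = 0, violating the constraint, so x, y != 0.
Dividing: y/x = x/y => x^2 = y^2 => y = x or y = -x
Constraint: 2x^2 = 9 => x^2 = 9/2 => x = +/-sqrt(9/2)
Critical points: (sqrt(9/2), sqrt(9/2)), (-sqrt(9/2), -sqrt(9/2)), (sqrt(9/2), -sqrt(9/2)), (-sqrt(9/2), sqrt(9/2))
  y = x:  xy = x^2 = 9/2  at (sqrt(9/2), sqrt(9/2)) and (-sqrt(9/2), -sqrt(9/2))
  y = -x: xy = -x^2 = -9/2 at (sqrt(9/2), -sqrt(9/2)) and (-sqrt(9/2), sqrt(9/2))
Maximum xy = 9/2 at (sqrt(9/2), sqrt(9/2)) and (-sqrt(9/2), -sqrt(9/2))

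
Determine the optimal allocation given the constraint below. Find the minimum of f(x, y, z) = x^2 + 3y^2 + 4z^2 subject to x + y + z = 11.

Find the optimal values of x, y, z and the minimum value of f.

Using Lagrange multipliers on f = x^2 + 3y^2 + 4z^2 with constraint x + y + z = 11:
Conditions: 2*1*x = lambda, 2*3*y = lambda, 2*4*z = lambda
So x = lambda/2, y = lambda/6, z = lambda/8
Substituting into constraint: lambda * (19/24) = 11
lambda = 264/19
x = 132/19, y = 44/19, z = 33/19
Minimum value = 1452/19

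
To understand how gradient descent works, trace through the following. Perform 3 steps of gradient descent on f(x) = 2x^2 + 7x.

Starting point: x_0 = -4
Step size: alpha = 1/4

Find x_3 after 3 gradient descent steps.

f(x) = 2x^2 + 7x, f'(x) = 4x + (7)
Step 1: f'(-4) = -9, x_1 = -4 - 1/4 * -9 = -7/4
Step 2: f'(-7/4) = 0, x_2 = -7/4 - 1/4 * 0 = -7/4
Step 3: f'(-7/4) = 0, x_3 = -7/4 - 1/4 * 0 = -7/4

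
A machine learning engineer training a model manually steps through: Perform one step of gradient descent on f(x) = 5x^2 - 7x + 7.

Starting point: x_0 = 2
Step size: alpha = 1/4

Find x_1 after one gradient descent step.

f(x) = 5x^2 - 7x + 7
f'(x) = 10x - 7
f'(2) = 10*2 + (-7) = 13
x_1 = x_0 - alpha * f'(x_0) = 2 - 1/4 * 13 = -5/4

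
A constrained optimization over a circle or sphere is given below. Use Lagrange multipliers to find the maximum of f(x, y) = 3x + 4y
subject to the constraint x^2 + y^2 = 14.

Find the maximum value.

Set up Lagrange conditions: grad f = lambda * grad g
  3 = 2*lambda*x
  4 = 2*lambda*y
From these: x/y = 3/4, so x = 3t, y = 4t for some t.
Substitute into constraint: (3t)^2 + (4t)^2 = 14
  t^2 * 25 = 14
  t = sqrt(14/25)
Maximum = 3*x + 4*y = (3^2 + 4^2)*t = 25 * sqrt(14/25) = sqrt(350)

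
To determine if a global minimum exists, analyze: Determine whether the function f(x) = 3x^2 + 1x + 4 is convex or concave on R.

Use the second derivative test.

f(x) = 3x^2 + 1x + 4
f'(x) = 6x + 1
f''(x) = 6
Since f''(x) = 6 > 0 for all x, f is convex on R.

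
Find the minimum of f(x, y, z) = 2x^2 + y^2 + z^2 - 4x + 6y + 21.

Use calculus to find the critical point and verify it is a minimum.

f(x,y,z) = 2x^2 + y^2 + z^2 - 4x + 6y + 21
df/dx = 4x + (-4) = 0 => x = 1
df/dy = 2y + (6) = 0 => y = -3
df/dz = 2z + (0) = 0 => z = 0
f(1,-3,0) = 2*(1)^2 + 1*(-3)^2 + 1*(0)^2 + -4*(1) + 6*(-3) + 21 = 10
Hessian is diagonal with entries 4, 2, 2 > 0, confirmed minimum.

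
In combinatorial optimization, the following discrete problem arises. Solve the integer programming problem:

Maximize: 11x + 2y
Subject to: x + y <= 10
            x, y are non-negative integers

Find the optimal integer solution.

Objective: 11x + 2y, constraint: x + y <= 10
Coefficient of x is 11 >= coefficient of y is 2, so allocate the entire budget to x.
Optimal: x = 10, y = 0, value = 110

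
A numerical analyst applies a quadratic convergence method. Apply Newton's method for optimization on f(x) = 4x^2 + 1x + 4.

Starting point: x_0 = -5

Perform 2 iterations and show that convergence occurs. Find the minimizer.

f(x) = 4x^2 + 1x + 4, f'(x) = 8x + (1), f''(x) = 8
Step 1: f'(-5) = -39, x_1 = -5 - -39/8 = -1/8
Step 2: f'(-1/8) = 0, x_2 = -1/8 (converged)
Newton's method converges in 1 step for quadratics.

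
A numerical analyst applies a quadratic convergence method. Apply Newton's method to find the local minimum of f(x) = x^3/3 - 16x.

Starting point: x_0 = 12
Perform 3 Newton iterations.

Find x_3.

f(x) = x^3/3 - 16x
f'(x) = x^2 - 16, f''(x) = 2x
Newton update: x_{n+1} = x_n - (x_n^2 - 16)/(2*x_n)
Step 1: x_0 = 12, f'=128, f''=24, x_1 = 20/3
Step 2: x_1 = 20/3, f'=256/9, f''=40/3, x_2 = 68/15
Step 3: x_2 = 68/15, f'=1024/225, f''=136/15, x_3 = 1028/255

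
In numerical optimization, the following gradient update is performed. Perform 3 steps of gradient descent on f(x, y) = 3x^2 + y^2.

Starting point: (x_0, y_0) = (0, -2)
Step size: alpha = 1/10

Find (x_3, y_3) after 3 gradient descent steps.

f(x,y) = 3x^2 + y^2
grad_x = 6x + 0y, grad_y = 2y + 0x
Step 1: grad = (0, -4), (0, -8/5)
Step 2: grad = (0, -16/5), (0, -32/25)
Step 3: grad = (0, -64/25), (0, -128/125)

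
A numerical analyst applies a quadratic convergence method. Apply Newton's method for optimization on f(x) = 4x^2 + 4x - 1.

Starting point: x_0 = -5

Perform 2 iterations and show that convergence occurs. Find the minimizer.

f(x) = 4x^2 + 4x - 1, f'(x) = 8x + (4), f''(x) = 8
Step 1: f'(-5) = -36, x_1 = -5 - -36/8 = -1/2
Step 2: f'(-1/2) = 0, x_2 = -1/2 (converged)
Newton's method converges in 1 step for quadratics.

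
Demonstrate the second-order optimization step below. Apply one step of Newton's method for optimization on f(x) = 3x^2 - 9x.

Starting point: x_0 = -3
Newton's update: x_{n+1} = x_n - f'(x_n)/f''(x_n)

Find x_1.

f(x) = 3x^2 - 9x
f'(x) = 6x + (-9), f''(x) = 6
Newton step: x_1 = x_0 - f'(x_0)/f''(x_0)
f'(-3) = -27
x_1 = -3 - -27/6 = 3/2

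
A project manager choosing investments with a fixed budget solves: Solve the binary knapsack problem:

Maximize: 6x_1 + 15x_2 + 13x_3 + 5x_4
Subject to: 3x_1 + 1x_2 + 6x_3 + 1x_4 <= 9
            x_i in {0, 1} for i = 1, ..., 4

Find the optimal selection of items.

Items: item 1 (v=6, w=3), item 2 (v=15, w=1), item 3 (v=13, w=6), item 4 (v=5, w=1)
Capacity: 9
Checking all 16 subsets (w = total weight, v = total value):
  {}: w = 0, v = 0
  {1}: w = 3, v = 6
  {2}: w = 1, v = 15
  {3}: w = 6, v = 13
  {4}: w = 1, v = 5
  {1, 2}: w = 4, v = 21
  {1, 3}: w = 9, v = 19
  {1, 4}: w = 4, v = 11
  {2, 3}: w = 7, v = 28
  {2, 4}: w = 2, v = 20
  {3, 4}: w = 7, v = 18
  {1, 2, 3}: w = 10 > 9, infeasible
  {1, 2, 4}: w = 5, v = 26
  {1, 3, 4}: w = 10 > 9, infeasible
  {2, 3, 4}: w = 8, v = 33
  {1, 2, 3, 4}: w = 11 > 9, infeasible
Best feasible subset: items [2, 3, 4]
Total weight: 8 <= 9, total value: 33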